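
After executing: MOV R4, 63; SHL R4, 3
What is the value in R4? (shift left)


Register state trace:
  MOV R4, 63  → R4 = 63
  SHL R4, 3  → R4 = 63 << 3 = 63 * 2^3 = 504
Final: R4 = 504

504


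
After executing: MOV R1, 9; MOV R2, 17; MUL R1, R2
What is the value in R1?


Register state trace:
  MOV R1, 9  → R1 = 9
  MOV R2, 17  → R2 = 17
  MUL R1, R2  → R1 = 9 * 17 = 153
Final: R1 = 153

153


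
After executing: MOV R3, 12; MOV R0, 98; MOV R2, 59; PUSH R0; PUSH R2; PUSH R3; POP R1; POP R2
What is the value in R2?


Stack trace (top is rightmost):
  MOV R3, 12  → R3 = 12
  MOV R0, 98  → R0 = 98
  MOV R2, 59  → R2 = 59
  PUSH R0  → stack: [98]
  PUSH R2  → stack: [98, 59]
  PUSH R3  → stack: [98, 59, 12]
  POP R1  → R1 = 12, stack: [98, 59]
  POP R2  → R2 = 59, stack: [98]
Final: R2 = 59

59


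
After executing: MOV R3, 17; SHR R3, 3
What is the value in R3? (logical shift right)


Register state trace:
  MOV R3, 17  → R3 = 17
  SHR R3, 3  → R3 = 17 >> 3 = 17 // 2^3 = 2
Final: R3 = 2

2


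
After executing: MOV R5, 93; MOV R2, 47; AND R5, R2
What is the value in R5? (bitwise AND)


Register state trace:
  MOV R5, 93  → R5 = 93 (0b01011101)
  MOV R2, 47  → R2 = 47 (0b00101111)
  AND R5, R2  → R5 = 93 AND 47 = 13 (0b00001101)
Final: R5 = 13

13


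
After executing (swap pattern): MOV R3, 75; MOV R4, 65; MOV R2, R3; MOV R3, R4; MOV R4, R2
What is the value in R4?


Register state trace (swap pattern):
  MOV R3, 75  → R3 = 75
  MOV R4, 65  → R4 = 65
  MOV R2, R3  → R2 = 75  (save R3)
  MOV R3, R4  → R3 = 65  (R3 gets R4's value)
  MOV R4, R2  → R4 = 75  (R4 gets saved value)
Final: R4 = 75

75


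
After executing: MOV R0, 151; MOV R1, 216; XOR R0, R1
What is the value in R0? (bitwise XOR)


Register state trace:
  MOV R0, 151  → R0 = 151 (0b10010111)
  MOV R1, 216  → R1 = 216 (0b11011000)
  XOR R0, R1  → R0 = 151 XOR 216 = 79 (0b01001111)
Final: R0 = 79

79


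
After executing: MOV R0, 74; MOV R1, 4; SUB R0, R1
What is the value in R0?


Register state trace:
  MOV R0, 74  → R0 = 74
  MOV R1, 4  → R1 = 4
  SUB R0, R1  → R0 = 74 - 4 = 70
Final: R0 = 70

70


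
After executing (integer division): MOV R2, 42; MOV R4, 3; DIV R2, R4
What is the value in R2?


Register state trace:
  MOV R2, 42  → R2 = 42
  MOV R4, 3  → R4 = 3
  DIV R2, R4  → R2 = 42 // 3 = 14
Final: R2 = 14

14


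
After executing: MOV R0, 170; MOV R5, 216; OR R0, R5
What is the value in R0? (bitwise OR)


Register state trace:
  MOV R0, 170  → R0 = 170 (0b10101010)
  MOV R5, 216  → R5 = 216 (0b11011000)
  OR R0, R5   → R0 = 170 OR 216 = 250 (0b11111010)
Final: R0 = 250

250


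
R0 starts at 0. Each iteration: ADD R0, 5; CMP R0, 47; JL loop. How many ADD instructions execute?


Loop trace (R0 starts at 0, target 47, step 5):
  ADD #1: R0 = 0 + 5 = 5  → 5 < 47, loop
  ADD #2: R0 = 5 + 5 = 10  → 10 < 47, loop
  ADD #3: R0 = 10 + 5 = 15  → 15 < 47, loop
  ADD #4: R0 = 15 + 5 = 20  → 20 < 47, loop
  ADD #5: R0 = 20 + 5 = 25  → 25 < 47, loop
  ADD #6: R0 = 25 + 5 = 30  → 30 < 47, loop
  ADD #7: R0 = 30 + 5 = 35  → 35 < 47, loop
  ADD #8: R0 = 35 + 5 = 40  → 40 < 47, loop
  ADD #9: R0 = 40 + 5 = 45  → 45 < 47, loop
  ADD #10: R0 = 45 + 5 = 50  → 50 >= 47, exit
Total ADD instructions: 10

10


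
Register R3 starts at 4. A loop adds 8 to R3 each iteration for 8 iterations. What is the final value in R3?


Starting value: R3 = 4
  Iter 1: R3 = 4 + 8 = 12
  Iter 2: R3 = 12 + 8 = 20
  Iter 3: R3 = 20 + 8 = 28
  Iter 4: R3 = 28 + 8 = 36
  Iter 5: R3 = 36 + 8 = 44
  Iter 6: R3 = 44 + 8 = 52
  Iter 7: R3 = 52 + 8 = 60
  Iter 8: R3 = 60 + 8 = 68
Final: R3 = 68

68


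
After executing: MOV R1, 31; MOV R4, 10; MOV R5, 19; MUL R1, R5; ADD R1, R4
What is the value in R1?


Register state trace:
  MOV R1, 31  → R1 = 31
  MOV R4, 10  → R4 = 10
  MOV R5, 19  → R5 = 19
  MUL R1, R5  → R1 = 31 * 19 = 589
  ADD R1, R4  → R1 = 589 + 10 = 599
Final: R1 = 599

599


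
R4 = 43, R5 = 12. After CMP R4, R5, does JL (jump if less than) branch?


Trace:
  R4 = 43, R5 = 12
  CMP R4, R5  → compares 43 vs 12
  JL checks: is 43 less than 12?
  43 > 12, so condition is false
Branch taken: No

No


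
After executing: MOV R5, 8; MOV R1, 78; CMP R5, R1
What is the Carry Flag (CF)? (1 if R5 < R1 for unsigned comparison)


Register state trace:
  MOV R5, 8  → R5 = 8
  MOV R1, 78  → R1 = 78
  CMP R5, R1  → unsigned 8 - 78: borrow occurs
  8 < 78, so CF = 1
CF = 1

1


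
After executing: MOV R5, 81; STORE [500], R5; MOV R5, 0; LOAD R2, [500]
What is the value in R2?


Register and memory trace:
  MOV R5, 81  → R5 = 81
  STORE [500], R5  → mem[500] = 81
  MOV R5, 0  → R5 = 0
  LOAD R2, [500]  → R2 = mem[500] = 81
Final: R2 = 81

81


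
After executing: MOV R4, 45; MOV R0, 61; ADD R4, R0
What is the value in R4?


Register state trace:
  MOV R4, 45  → R4 = 45
  MOV R0, 61  → R0 = 61
  ADD R4, R0  → R4 = 45 + 61 = 106
Final: R4 = 106

106


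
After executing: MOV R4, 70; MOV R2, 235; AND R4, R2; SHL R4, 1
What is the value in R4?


Register state trace:
  MOV R4, 70  → R4 = 70 (0b01000110)
  MOV R2, 235  → R2 = 235 (0b11101011)
  AND R4, R2  → R4 = 70 AND 235 = 66 (0b01000010)
  SHL R4, 1  → R4 = 66 << 1 = 132
Final: R4 = 132

132


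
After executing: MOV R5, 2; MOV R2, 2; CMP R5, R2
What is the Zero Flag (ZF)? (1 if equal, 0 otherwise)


Register state trace:
  MOV R5, 2  → R5 = 2
  MOV R2, 2  → R2 = 2
  CMP R5, R2  → computes 2 - 2 = 0
  Result is zero, so values are equal
ZF = 1

1


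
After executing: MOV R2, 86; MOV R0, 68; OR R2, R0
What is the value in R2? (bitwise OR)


Register state trace:
  MOV R2, 86  → R2 = 86 (0b01010110)
  MOV R0, 68  → R0 = 68 (0b01000100)
  OR R2, R0   → R2 = 86 OR 68 = 86 (0b01010110)
Final: R2 = 86

86


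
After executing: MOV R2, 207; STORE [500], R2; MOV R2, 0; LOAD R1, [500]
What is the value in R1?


Register and memory trace:
  MOV R2, 207  → R2 = 207
  STORE [500], R2  → mem[500] = 207
  MOV R2, 0  → R2 = 0
  LOAD R1, [500]  → R1 = mem[500] = 207
Final: R1 = 207

207


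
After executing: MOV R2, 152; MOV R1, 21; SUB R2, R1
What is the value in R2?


Register state trace:
  MOV R2, 152  → R2 = 152
  MOV R1, 21  → R1 = 21
  SUB R2, R1  → R2 = 152 - 21 = 131
Final: R2 = 131

131


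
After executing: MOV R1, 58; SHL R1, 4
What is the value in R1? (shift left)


Register state trace:
  MOV R1, 58  → R1 = 58
  SHL R1, 4  → R1 = 58 << 4 = 58 * 2^4 = 928
Final: R1 = 928

928


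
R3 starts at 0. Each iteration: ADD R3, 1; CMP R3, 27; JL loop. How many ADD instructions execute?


Loop trace (R3 starts at 0, target 27, step 1):
  ADD #1: R3 = 0 + 1 = 1  → 1 < 27, loop
  ADD #2: R3 = 1 + 1 = 2  → 2 < 27, loop
  ADD #3: R3 = 2 + 1 = 3  → 3 < 27, loop
  ADD #4: R3 = 3 + 1 = 4  → 4 < 27, loop
  ADD #5: R3 = 4 + 1 = 5  → 5 < 27, loop
  ADD #6: R3 = 5 + 1 = 6  → 6 < 27, loop
  ADD #7: R3 = 6 + 1 = 7  → 7 < 27, loop
  ADD #8: R3 = 7 + 1 = 8  → 8 < 27, loop
  ADD #9: R3 = 8 + 1 = 9  → 9 < 27, loop
  ADD #10: R3 = 9 + 1 = 10  → 10 < 27, loop
  ADD #11: R3 = 10 + 1 = 11  → 11 < 27, loop
  ADD #12: R3 = 11 + 1 = 12  → 12 < 27, loop
  ADD #13: R3 = 12 + 1 = 13  → 13 < 27, loop
  ADD #14: R3 = 13 + 1 = 14  → 14 < 27, loop
  ADD #15: R3 = 14 + 1 = 15  → 15 < 27, loop
  ADD #16: R3 = 15 + 1 = 16  → 16 < 27, loop
  ADD #17: R3 = 16 + 1 = 17  → 17 < 27, loop
  ADD #18: R3 = 17 + 1 = 18  → 18 < 27, loop
  ADD #19: R3 = 18 + 1 = 19  → 19 < 27, loop
  ADD #20: R3 = 19 + 1 = 20  → 20 < 27, loop
  ADD #21: R3 = 20 + 1 = 21  → 21 < 27, loop
  ADD #22: R3 = 21 + 1 = 22  → 22 < 27, loop
  ADD #23: R3 = 22 + 1 = 23  → 23 < 27, loop
  ADD #24: R3 = 23 + 1 = 24  → 24 < 27, loop
  ADD #25: R3 = 24 + 1 = 25  → 25 < 27, loop
  ADD #26: R3 = 25 + 1 = 26  → 26 < 27, loop
  ADD #27: R3 = 26 + 1 = 27  → 27 >= 27, exit
Total ADD instructions: 27

27


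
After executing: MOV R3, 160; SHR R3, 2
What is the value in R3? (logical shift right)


Register state trace:
  MOV R3, 160  → R3 = 160
  SHR R3, 2  → R3 = 160 >> 2 = 160 // 2^2 = 40
Final: R3 = 40

40


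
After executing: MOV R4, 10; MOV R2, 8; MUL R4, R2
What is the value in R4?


Register state trace:
  MOV R4, 10  → R4 = 10
  MOV R2, 8  → R2 = 8
  MUL R4, R2  → R4 = 10 * 8 = 80
Final: R4 = 80

80


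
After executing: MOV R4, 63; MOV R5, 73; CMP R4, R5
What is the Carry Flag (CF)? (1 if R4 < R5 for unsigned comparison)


Register state trace:
  MOV R4, 63  → R4 = 63
  MOV R5, 73  → R5 = 73
  CMP R4, R5  → unsigned 63 - 73: borrow occurs
  63 < 73, so CF = 1
CF = 1

1


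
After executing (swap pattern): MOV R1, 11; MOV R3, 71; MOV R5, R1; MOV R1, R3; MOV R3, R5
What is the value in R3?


Register state trace (swap pattern):
  MOV R1, 11  → R1 = 11
  MOV R3, 71  → R3 = 71
  MOV R5, R1  → R5 = 11  (save R1)
  MOV R1, R3  → R1 = 71  (R1 gets R3's value)
  MOV R3, R5  → R3 = 11  (R3 gets saved value)
Final: R3 = 11

11


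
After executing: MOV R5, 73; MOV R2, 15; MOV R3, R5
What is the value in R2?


Register state trace:
  MOV R5, 73  → R5 = 73
  MOV R2, 15  → R2 = 15
  MOV R3, R5  → R3 = 73
Final: R2 = 15

15


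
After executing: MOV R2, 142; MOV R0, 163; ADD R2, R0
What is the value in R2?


Register state trace:
  MOV R2, 142  → R2 = 142
  MOV R0, 163  → R0 = 163
  ADD R2, R0  → R2 = 142 + 163 = 305
Final: R2 = 305

305


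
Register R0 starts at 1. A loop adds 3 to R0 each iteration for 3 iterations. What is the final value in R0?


Starting value: R0 = 1
  Iter 1: R0 = 1 + 3 = 4
  Iter 2: R0 = 4 + 3 = 7
  Iter 3: R0 = 7 + 3 = 10
Final: R0 = 10

10


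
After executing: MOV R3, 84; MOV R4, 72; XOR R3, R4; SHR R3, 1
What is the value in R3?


Register state trace:
  MOV R3, 84  → R3 = 84 (0b01010100)
  MOV R4, 72  → R4 = 72 (0b01001000)
  XOR R3, R4  → R3 = 84 XOR 72 = 28 (0b00011100)
  SHR R3, 1  → R3 = 28 >> 1 = 14
Final: R3 = 14

14


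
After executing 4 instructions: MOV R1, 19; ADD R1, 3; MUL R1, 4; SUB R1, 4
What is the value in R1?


Register state trace:
  MOV R1, 19  → R1 = 19
  ADD R1, 3  → R1 = 19 + 3 = 22
  MUL R1, 4  → R1 = 22 * 4 = 88
  SUB R1, 4  → R1 = 88 - 4 = 84
Final: R1 = 84

84


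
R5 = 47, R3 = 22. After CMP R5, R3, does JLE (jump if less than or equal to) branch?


Trace:
  R5 = 47, R3 = 22
  CMP R5, R3  → compares 47 vs 22
  JLE checks: is 47 less than or equal to 22?
  47 > 22, so condition is false
Branch taken: No

No


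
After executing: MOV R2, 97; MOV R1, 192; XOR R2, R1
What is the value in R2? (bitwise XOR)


Register state trace:
  MOV R2, 97  → R2 = 97 (0b01100001)
  MOV R1, 192  → R1 = 192 (0b11000000)
  XOR R2, R1  → R2 = 97 XOR 192 = 161 (0b10100001)
Final: R2 = 161

161


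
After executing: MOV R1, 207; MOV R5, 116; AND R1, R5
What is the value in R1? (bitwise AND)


Register state trace:
  MOV R1, 207  → R1 = 207 (0b11001111)
  MOV R5, 116  → R5 = 116 (0b01110100)
  AND R1, R5  → R1 = 207 AND 116 = 68 (0b01000100)
Final: R1 = 68

68


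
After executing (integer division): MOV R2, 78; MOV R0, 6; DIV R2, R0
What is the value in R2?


Register state trace:
  MOV R2, 78  → R2 = 78
  MOV R0, 6  → R0 = 6
  DIV R2, R0  → R2 = 78 // 6 = 13
Final: R2 = 13

13


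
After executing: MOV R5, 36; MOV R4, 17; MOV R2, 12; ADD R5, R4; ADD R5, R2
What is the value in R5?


Register state trace:
  MOV R5, 36  → R5 = 36
  MOV R4, 17  → R4 = 17
  MOV R2, 12  → R2 = 12
  ADD R5, R4  → R5 = 36 + 17 = 53
  ADD R5, R2  → R5 = 53 + 12 = 65
Final: R5 = 65

65


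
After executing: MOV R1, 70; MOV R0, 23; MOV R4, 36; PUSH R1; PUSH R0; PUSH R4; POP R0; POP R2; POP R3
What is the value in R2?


Stack trace (top is rightmost):
  MOV R1, 70  → R1 = 70
  MOV R0, 23  → R0 = 23
  MOV R4, 36  → R4 = 36
  PUSH R1  → stack: [70]
  PUSH R0  → stack: [70, 23]
  PUSH R4  → stack: [70, 23, 36]
  POP R0  → R0 = 36, stack: [70, 23]
  POP R2  → R2 = 23, stack: [70]
  POP R3  → R3 = 70, stack: []
Final: R2 = 23

23


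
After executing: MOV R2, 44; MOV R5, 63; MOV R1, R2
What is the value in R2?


Register state trace:
  MOV R2, 44  → R2 = 44
  MOV R5, 63  → R5 = 63
  MOV R1, R2  → R1 = 44
Final: R2 = 44

44


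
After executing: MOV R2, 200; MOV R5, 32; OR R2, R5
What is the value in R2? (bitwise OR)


Register state trace:
  MOV R2, 200  → R2 = 200 (0b11001000)
  MOV R5, 32  → R5 = 32 (0b00100000)
  OR R2, R5   → R2 = 200 OR 32 = 232 (0b11101000)
Final: R2 = 232

232


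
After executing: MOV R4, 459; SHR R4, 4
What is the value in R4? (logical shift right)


Register state trace:
  MOV R4, 459  → R4 = 459
  SHR R4, 4  → R4 = 459 >> 4 = 459 // 2^4 = 28
Final: R4 = 28

28


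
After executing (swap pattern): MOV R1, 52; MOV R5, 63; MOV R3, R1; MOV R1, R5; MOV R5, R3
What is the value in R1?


Register state trace (swap pattern):
  MOV R1, 52  → R1 = 52
  MOV R5, 63  → R5 = 63
  MOV R3, R1  → R3 = 52  (save R1)
  MOV R1, R5  → R1 = 63  (R1 gets R5's value)
  MOV R5, R3  → R5 = 52  (R5 gets saved value)
Final: R1 = 63

63


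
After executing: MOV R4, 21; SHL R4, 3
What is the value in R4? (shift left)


Register state trace:
  MOV R4, 21  → R4 = 21
  SHL R4, 3  → R4 = 21 << 3 = 21 * 2^3 = 168
Final: R4 = 168

168


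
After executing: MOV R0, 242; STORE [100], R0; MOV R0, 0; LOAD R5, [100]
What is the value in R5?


Register and memory trace:
  MOV R0, 242  → R0 = 242
  STORE [100], R0  → mem[100] = 242
  MOV R0, 0  → R0 = 0
  LOAD R5, [100]  → R5 = mem[100] = 242
Final: R5 = 242

242


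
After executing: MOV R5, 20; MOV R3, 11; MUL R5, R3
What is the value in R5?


Register state trace:
  MOV R5, 20  → R5 = 20
  MOV R3, 11  → R3 = 11
  MUL R5, R3  → R5 = 20 * 11 = 220
Final: R5 = 220

220


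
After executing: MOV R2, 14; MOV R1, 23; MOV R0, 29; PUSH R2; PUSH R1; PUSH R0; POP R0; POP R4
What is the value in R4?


Stack trace (top is rightmost):
  MOV R2, 14  → R2 = 14
  MOV R1, 23  → R1 = 23
  MOV R0, 29  → R0 = 29
  PUSH R2  → stack: [14]
  PUSH R1  → stack: [14, 23]
  PUSH R0  → stack: [14, 23, 29]
  POP R0  → R0 = 29, stack: [14, 23]
  POP R4  → R4 = 23, stack: [14]
Final: R4 = 23

23


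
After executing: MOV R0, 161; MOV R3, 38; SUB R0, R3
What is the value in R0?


Register state trace:
  MOV R0, 161  → R0 = 161
  MOV R3, 38  → R3 = 38
  SUB R0, R3  → R0 = 161 - 38 = 123
Final: R0 = 123

123


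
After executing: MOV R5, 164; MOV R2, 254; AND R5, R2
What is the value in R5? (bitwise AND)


Register state trace:
  MOV R5, 164  → R5 = 164 (0b10100100)
  MOV R2, 254  → R2 = 254 (0b11111110)
  AND R5, R2  → R5 = 164 AND 254 = 164 (0b10100100)
Final: R5 = 164

164


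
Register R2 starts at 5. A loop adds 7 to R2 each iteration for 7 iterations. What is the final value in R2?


Starting value: R2 = 5
  Iter 1: R2 = 5 + 7 = 12
  Iter 2: R2 = 12 + 7 = 19
  Iter 3: R2 = 19 + 7 = 26
  Iter 4: R2 = 26 + 7 = 33
  Iter 5: R2 = 33 + 7 = 40
  Iter 6: R2 = 40 + 7 = 47
  Iter 7: R2 = 47 + 7 = 54
Final: R2 = 54

54


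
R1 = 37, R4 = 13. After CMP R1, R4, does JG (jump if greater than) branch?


Trace:
  R1 = 37, R4 = 13
  CMP R1, R4  → compares 37 vs 13
  JG checks: is 37 greater than 13?
  37 > 13, so condition is true
Branch taken: Yes

Yes


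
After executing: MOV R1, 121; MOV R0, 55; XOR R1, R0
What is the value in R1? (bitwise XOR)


Register state trace:
  MOV R1, 121  → R1 = 121 (0b01111001)
  MOV R0, 55  → R0 = 55 (0b00110111)
  XOR R1, R0  → R1 = 121 XOR 55 = 78 (0b01001110)
Final: R1 = 78

78


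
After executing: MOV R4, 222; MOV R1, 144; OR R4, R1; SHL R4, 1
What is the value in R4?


Register state trace:
  MOV R4, 222  → R4 = 222 (0b11011110)
  MOV R1, 144  → R1 = 144 (0b10010000)
  OR R4, R1  → R4 = 222 OR 144 = 222 (0b11011110)
  SHL R4, 1  → R4 = 222 << 1 = 444
Final: R4 = 444

444


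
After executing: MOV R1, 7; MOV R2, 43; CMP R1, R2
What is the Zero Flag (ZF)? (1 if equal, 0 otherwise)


Register state trace:
  MOV R1, 7  → R1 = 7
  MOV R2, 43  → R2 = 43
  CMP R1, R2  → computes 7 - 43 = -36
  Result is nonzero, so values are not equal
ZF = 0

0


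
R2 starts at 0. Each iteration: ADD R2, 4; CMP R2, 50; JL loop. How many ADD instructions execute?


Loop trace (R2 starts at 0, target 50, step 4):
  ADD #1: R2 = 0 + 4 = 4  → 4 < 50, loop
  ADD #2: R2 = 4 + 4 = 8  → 8 < 50, loop
  ADD #3: R2 = 8 + 4 = 12  → 12 < 50, loop
  ADD #4: R2 = 12 + 4 = 16  → 16 < 50, loop
  ADD #5: R2 = 16 + 4 = 20  → 20 < 50, loop
  ADD #6: R2 = 20 + 4 = 24  → 24 < 50, loop
  ADD #7: R2 = 24 + 4 = 28  → 28 < 50, loop
  ADD #8: R2 = 28 + 4 = 32  → 32 < 50, loop
  ADD #9: R2 = 32 + 4 = 36  → 36 < 50, loop
  ADD #10: R2 = 36 + 4 = 40  → 40 < 50, loop
  ADD #11: R2 = 40 + 4 = 44  → 44 < 50, loop
  ADD #12: R2 = 44 + 4 = 48  → 48 < 50, loop
  ADD #13: R2 = 48 + 4 = 52  → 52 >= 50, exit
Total ADD instructions: 13

13


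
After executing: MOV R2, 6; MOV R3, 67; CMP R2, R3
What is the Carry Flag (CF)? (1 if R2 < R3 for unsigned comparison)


Register state trace:
  MOV R2, 6  → R2 = 6
  MOV R3, 67  → R3 = 67
  CMP R2, R3  → unsigned 6 - 67: borrow occurs
  6 < 67, so CF = 1
CF = 1

1


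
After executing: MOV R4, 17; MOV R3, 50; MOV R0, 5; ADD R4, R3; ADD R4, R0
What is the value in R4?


Register state trace:
  MOV R4, 17  → R4 = 17
  MOV R3, 50  → R3 = 50
  MOV R0, 5  → R0 = 5
  ADD R4, R3  → R4 = 17 + 50 = 67
  ADD R4, R0  → R4 = 67 + 5 = 72
Final: R4 = 72

72


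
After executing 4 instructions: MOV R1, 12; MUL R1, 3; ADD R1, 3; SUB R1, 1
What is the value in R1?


Register state trace:
  MOV R1, 12  → R1 = 12
  MUL R1, 3  → R1 = 12 * 3 = 36
  ADD R1, 3  → R1 = 36 + 3 = 39
  SUB R1, 1  → R1 = 39 - 1 = 38
Final: R1 = 38

38


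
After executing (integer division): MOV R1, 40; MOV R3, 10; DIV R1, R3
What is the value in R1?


Register state trace:
  MOV R1, 40  → R1 = 40
  MOV R3, 10  → R3 = 10
  DIV R1, R3  → R1 = 40 // 10 = 4
Final: R1 = 4

4


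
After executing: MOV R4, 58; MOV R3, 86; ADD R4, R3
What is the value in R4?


Register state trace:
  MOV R4, 58  → R4 = 58
  MOV R3, 86  → R3 = 86
  ADD R4, R3  → R4 = 58 + 86 = 144
Final: R4 = 144

144


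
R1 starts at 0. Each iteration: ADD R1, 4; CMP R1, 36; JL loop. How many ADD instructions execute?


Loop trace (R1 starts at 0, target 36, step 4):
  ADD #1: R1 = 0 + 4 = 4  → 4 < 36, loop
  ADD #2: R1 = 4 + 4 = 8  → 8 < 36, loop
  ADD #3: R1 = 8 + 4 = 12  → 12 < 36, loop
  ADD #4: R1 = 12 + 4 = 16  → 16 < 36, loop
  ADD #5: R1 = 16 + 4 = 20  → 20 < 36, loop
  ADD #6: R1 = 20 + 4 = 24  → 24 < 36, loop
  ADD #7: R1 = 24 + 4 = 28  → 28 < 36, loop
  ADD #8: R1 = 28 + 4 = 32  → 32 < 36, loop
  ADD #9: R1 = 32 + 4 = 36  → 36 >= 36, exit
Total ADD instructions: 9

9


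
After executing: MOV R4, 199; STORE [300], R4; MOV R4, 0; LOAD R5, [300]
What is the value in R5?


Register and memory trace:
  MOV R4, 199  → R4 = 199
  STORE [300], R4  → mem[300] = 199
  MOV R4, 0  → R4 = 0
  LOAD R5, [300]  → R5 = mem[300] = 199
Final: R5 = 199

199


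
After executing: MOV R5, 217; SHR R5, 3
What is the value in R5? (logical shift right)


Register state trace:
  MOV R5, 217  → R5 = 217
  SHR R5, 3  → R5 = 217 >> 3 = 217 // 2^3 = 27
Final: R5 = 27

27


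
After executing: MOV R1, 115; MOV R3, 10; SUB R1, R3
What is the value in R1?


Register state trace:
  MOV R1, 115  → R1 = 115
  MOV R3, 10  → R3 = 10
  SUB R1, R3  → R1 = 115 - 10 = 105
Final: R1 = 105

105


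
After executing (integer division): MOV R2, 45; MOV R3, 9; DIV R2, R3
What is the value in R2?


Register state trace:
  MOV R2, 45  → R2 = 45
  MOV R3, 9  → R3 = 9
  DIV R2, R3  → R2 = 45 // 9 = 5
Final: R2 = 5

5


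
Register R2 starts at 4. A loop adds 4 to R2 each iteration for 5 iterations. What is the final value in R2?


Starting value: R2 = 4
  Iter 1: R2 = 4 + 4 = 8
  Iter 2: R2 = 8 + 4 = 12
  Iter 3: R2 = 12 + 4 = 16
  Iter 4: R2 = 16 + 4 = 20
  Iter 5: R2 = 20 + 4 = 24
Final: R2 = 24

24


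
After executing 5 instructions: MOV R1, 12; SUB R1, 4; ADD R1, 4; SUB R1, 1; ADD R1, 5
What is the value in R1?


Register state trace:
  MOV R1, 12  → R1 = 12
  SUB R1, 4  → R1 = 12 - 4 = 8
  ADD R1, 4  → R1 = 8 + 4 = 12
  SUB R1, 1  → R1 = 12 - 1 = 11
  ADD R1, 5  → R1 = 11 + 5 = 16
Final: R1 = 16

16


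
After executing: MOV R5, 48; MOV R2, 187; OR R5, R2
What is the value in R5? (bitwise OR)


Register state trace:
  MOV R5, 48  → R5 = 48 (0b00110000)
  MOV R2, 187  → R2 = 187 (0b10111011)
  OR R5, R2   → R5 = 48 OR 187 = 187 (0b10111011)
Final: R5 = 187

187


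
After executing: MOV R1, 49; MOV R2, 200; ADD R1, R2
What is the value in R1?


Register state trace:
  MOV R1, 49  → R1 = 49
  MOV R2, 200  → R2 = 200
  ADD R1, R2  → R1 = 49 + 200 = 249
Final: R1 = 249

249


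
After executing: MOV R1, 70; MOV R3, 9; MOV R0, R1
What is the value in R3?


Register state trace:
  MOV R1, 70  → R1 = 70
  MOV R3, 9  → R3 = 9
  MOV R0, R1  → R0 = 70
Final: R3 = 9

9


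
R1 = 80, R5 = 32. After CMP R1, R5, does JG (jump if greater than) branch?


Trace:
  R1 = 80, R5 = 32
  CMP R1, R5  → compares 80 vs 32
  JG checks: is 80 greater than 32?
  80 > 32, so condition is true
Branch taken: Yes

Yes


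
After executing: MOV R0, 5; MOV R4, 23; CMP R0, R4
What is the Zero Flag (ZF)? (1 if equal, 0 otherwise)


Register state trace:
  MOV R0, 5  → R0 = 5
  MOV R4, 23  → R4 = 23
  CMP R0, R4  → computes 5 - 23 = -18
  Result is nonzero, so values are not equal
ZF = 0

0


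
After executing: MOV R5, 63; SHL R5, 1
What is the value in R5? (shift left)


Register state trace:
  MOV R5, 63  → R5 = 63
  SHL R5, 1  → R5 = 63 << 1 = 63 * 2^1 = 126
Final: R5 = 126

126


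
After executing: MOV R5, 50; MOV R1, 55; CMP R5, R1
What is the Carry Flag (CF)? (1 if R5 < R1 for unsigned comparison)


Register state trace:
  MOV R5, 50  → R5 = 50
  MOV R1, 55  → R1 = 55
  CMP R5, R1  → unsigned 50 - 55: borrow occurs
  50 < 55, so CF = 1
CF = 1

1


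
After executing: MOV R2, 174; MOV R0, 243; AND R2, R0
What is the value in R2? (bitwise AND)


Register state trace:
  MOV R2, 174  → R2 = 174 (0b10101110)
  MOV R0, 243  → R0 = 243 (0b11110011)
  AND R2, R0  → R2 = 174 AND 243 = 162 (0b10100010)
Final: R2 = 162

162


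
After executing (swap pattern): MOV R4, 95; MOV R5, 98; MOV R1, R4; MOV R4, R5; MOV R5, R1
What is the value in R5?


Register state trace (swap pattern):
  MOV R4, 95  → R4 = 95
  MOV R5, 98  → R5 = 98
  MOV R1, R4  → R1 = 95  (save R4)
  MOV R4, R5  → R4 = 98  (R4 gets R5's value)
  MOV R5, R1  → R5 = 95  (R5 gets saved value)
Final: R5 = 95

95


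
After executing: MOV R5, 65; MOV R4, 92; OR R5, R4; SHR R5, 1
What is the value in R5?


Register state trace:
  MOV R5, 65  → R5 = 65 (0b01000001)
  MOV R4, 92  → R4 = 92 (0b01011100)
  OR R5, R4  → R5 = 65 OR 92 = 93 (0b01011101)
  SHR R5, 1  → R5 = 93 >> 1 = 46
Final: R5 = 46

46


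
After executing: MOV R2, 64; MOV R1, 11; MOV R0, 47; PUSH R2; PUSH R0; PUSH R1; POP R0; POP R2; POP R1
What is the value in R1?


Stack trace (top is rightmost):
  MOV R2, 64  → R2 = 64
  MOV R1, 11  → R1 = 11
  MOV R0, 47  → R0 = 47
  PUSH R2  → stack: [64]
  PUSH R0  → stack: [64, 47]
  PUSH R1  → stack: [64, 47, 11]
  POP R0  → R0 = 11, stack: [64, 47]
  POP R2  → R2 = 47, stack: [64]
  POP R1  → R1 = 64, stack: []
Final: R1 = 64

64


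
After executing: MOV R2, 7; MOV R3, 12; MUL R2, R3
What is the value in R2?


Register state trace:
  MOV R2, 7  → R2 = 7
  MOV R3, 12  → R3 = 12
  MUL R2, R3  → R2 = 7 * 12 = 84
Final: R2 = 84

84


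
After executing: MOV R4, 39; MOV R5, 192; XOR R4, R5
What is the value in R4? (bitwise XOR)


Register state trace:
  MOV R4, 39  → R4 = 39 (0b00100111)
  MOV R5, 192  → R5 = 192 (0b11000000)
  XOR R4, R5  → R4 = 39 XOR 192 = 231 (0b11100111)
Final: R4 = 231

231


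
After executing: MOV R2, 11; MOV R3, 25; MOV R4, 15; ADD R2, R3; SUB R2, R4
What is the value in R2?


Register state trace:
  MOV R2, 11  → R2 = 11
  MOV R3, 25  → R3 = 25
  MOV R4, 15  → R4 = 15
  ADD R2, R3  → R2 = 11 + 25 = 36
  SUB R2, R4  → R2 = 36 - 15 = 21
Final: R2 = 21

21


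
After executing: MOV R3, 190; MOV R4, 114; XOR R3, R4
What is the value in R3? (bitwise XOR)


Register state trace:
  MOV R3, 190  → R3 = 190 (0b10111110)
  MOV R4, 114  → R4 = 114 (0b01110010)
  XOR R3, R4  → R3 = 190 XOR 114 = 204 (0b11001100)
Final: R3 = 204

204


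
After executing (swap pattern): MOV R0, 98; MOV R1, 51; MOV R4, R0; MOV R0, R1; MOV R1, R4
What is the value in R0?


Register state trace (swap pattern):
  MOV R0, 98  → R0 = 98
  MOV R1, 51  → R1 = 51
  MOV R4, R0  → R4 = 98  (save R0)
  MOV R0, R1  → R0 = 51  (R0 gets R1's value)
  MOV R1, R4  → R1 = 98  (R1 gets saved value)
Final: R0 = 51

51


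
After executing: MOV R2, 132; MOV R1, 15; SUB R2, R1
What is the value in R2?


Register state trace:
  MOV R2, 132  → R2 = 132
  MOV R1, 15  → R1 = 15
  SUB R2, R1  → R2 = 132 - 15 = 117
Final: R2 = 117

117


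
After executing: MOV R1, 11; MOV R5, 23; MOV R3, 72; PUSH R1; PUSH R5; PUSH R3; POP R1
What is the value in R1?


Stack trace (top is rightmost):
  MOV R1, 11  → R1 = 11
  MOV R5, 23  → R5 = 23
  MOV R3, 72  → R3 = 72
  PUSH R1  → stack: [11]
  PUSH R5  → stack: [11, 23]
  PUSH R3  → stack: [11, 23, 72]
  POP R1  → R1 = 72, stack: [11, 23]
Final: R1 = 72

72


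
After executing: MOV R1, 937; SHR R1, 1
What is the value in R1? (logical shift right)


Register state trace:
  MOV R1, 937  → R1 = 937
  SHR R1, 1  → R1 = 937 >> 1 = 937 // 2^1 = 468
Final: R1 = 468

468


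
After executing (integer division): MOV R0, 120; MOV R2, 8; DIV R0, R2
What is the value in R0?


Register state trace:
  MOV R0, 120  → R0 = 120
  MOV R2, 8  → R2 = 8
  DIV R0, R2  → R0 = 120 // 8 = 15
Final: R0 = 15

15


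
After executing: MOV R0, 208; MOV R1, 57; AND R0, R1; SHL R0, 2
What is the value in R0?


Register state trace:
  MOV R0, 208  → R0 = 208 (0b11010000)
  MOV R1, 57  → R1 = 57 (0b00111001)
  AND R0, R1  → R0 = 208 AND 57 = 16 (0b00010000)
  SHL R0, 2  → R0 = 16 << 2 = 64
Final: R0 = 64

64


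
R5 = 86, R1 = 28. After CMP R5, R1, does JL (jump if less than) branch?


Trace:
  R5 = 86, R1 = 28
  CMP R5, R1  → compares 86 vs 28
  JL checks: is 86 less than 28?
  86 > 28, so condition is false
Branch taken: No

No


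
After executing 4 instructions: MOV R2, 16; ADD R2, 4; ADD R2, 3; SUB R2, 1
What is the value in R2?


Register state trace:
  MOV R2, 16  → R2 = 16
  ADD R2, 4  → R2 = 16 + 4 = 20
  ADD R2, 3  → R2 = 20 + 3 = 23
  SUB R2, 1  → R2 = 23 - 1 = 22
Final: R2 = 22

22


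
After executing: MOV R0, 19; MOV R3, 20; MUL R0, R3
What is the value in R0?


Register state trace:
  MOV R0, 19  → R0 = 19
  MOV R3, 20  → R3 = 20
  MUL R0, R3  → R0 = 19 * 20 = 380
Final: R0 = 380

380


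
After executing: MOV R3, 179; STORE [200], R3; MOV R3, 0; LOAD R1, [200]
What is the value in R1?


Register and memory trace:
  MOV R3, 179  → R3 = 179
  STORE [200], R3  → mem[200] = 179
  MOV R3, 0  → R3 = 0
  LOAD R1, [200]  → R1 = mem[200] = 179
Final: R1 = 179

179


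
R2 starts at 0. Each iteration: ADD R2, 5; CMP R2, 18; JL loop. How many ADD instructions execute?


Loop trace (R2 starts at 0, target 18, step 5):
  ADD #1: R2 = 0 + 5 = 5  → 5 < 18, loop
  ADD #2: R2 = 5 + 5 = 10  → 10 < 18, loop
  ADD #3: R2 = 10 + 5 = 15  → 15 < 18, loop
  ADD #4: R2 = 15 + 5 = 20  → 20 >= 18, exit
Total ADD instructions: 4

4


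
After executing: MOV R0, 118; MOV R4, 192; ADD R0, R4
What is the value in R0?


Register state trace:
  MOV R0, 118  → R0 = 118
  MOV R4, 192  → R4 = 192
  ADD R0, R4  → R0 = 118 + 192 = 310
Final: R0 = 310

310


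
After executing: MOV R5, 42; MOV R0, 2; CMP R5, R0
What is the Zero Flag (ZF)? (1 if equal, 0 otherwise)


Register state trace:
  MOV R5, 42  → R5 = 42
  MOV R0, 2  → R0 = 2
  CMP R5, R0  → computes 42 - 2 = 40
  Result is nonzero, so values are not equal
ZF = 0

0


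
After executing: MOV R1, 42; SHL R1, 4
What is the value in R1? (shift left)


Register state trace:
  MOV R1, 42  → R1 = 42
  SHL R1, 4  → R1 = 42 << 4 = 42 * 2^4 = 672
Final: R1 = 672

672


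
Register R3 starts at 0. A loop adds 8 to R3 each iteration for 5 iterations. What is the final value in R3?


Starting value: R3 = 0
  Iter 1: R3 = 0 + 8 = 8
  Iter 2: R3 = 8 + 8 = 16
  Iter 3: R3 = 16 + 8 = 24
  Iter 4: R3 = 24 + 8 = 32
  Iter 5: R3 = 32 + 8 = 40
Final: R3 = 40

40


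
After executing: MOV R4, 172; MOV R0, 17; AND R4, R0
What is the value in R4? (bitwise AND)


Register state trace:
  MOV R4, 172  → R4 = 172 (0b10101100)
  MOV R0, 17  → R0 = 17 (0b00010001)
  AND R4, R0  → R4 = 172 AND 17 = 0 (0b00000000)
Final: R4 = 0

0


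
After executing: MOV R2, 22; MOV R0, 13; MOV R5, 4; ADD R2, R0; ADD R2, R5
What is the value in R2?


Register state trace:
  MOV R2, 22  → R2 = 22
  MOV R0, 13  → R0 = 13
  MOV R5, 4  → R5 = 4
  ADD R2, R0  → R2 = 22 + 13 = 35
  ADD R2, R5  → R2 = 35 + 4 = 39
Final: R2 = 39

39


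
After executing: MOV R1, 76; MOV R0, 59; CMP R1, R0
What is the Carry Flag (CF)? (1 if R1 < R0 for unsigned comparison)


Register state trace:
  MOV R1, 76  → R1 = 76
  MOV R0, 59  → R0 = 59
  CMP R1, R0  → unsigned 76 - 59: no borrow
  76 >= 59, so CF = 0
CF = 0

0


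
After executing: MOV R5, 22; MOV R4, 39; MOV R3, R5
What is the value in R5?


Register state trace:
  MOV R5, 22  → R5 = 22
  MOV R4, 39  → R4 = 39
  MOV R3, R5  → R3 = 22
Final: R5 = 22

22


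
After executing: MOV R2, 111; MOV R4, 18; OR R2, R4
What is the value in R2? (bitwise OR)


Register state trace:
  MOV R2, 111  → R2 = 111 (0b01101111)
  MOV R4, 18  → R4 = 18 (0b00010010)
  OR R2, R4   → R2 = 111 OR 18 = 127 (0b01111111)
Final: R2 = 127

127


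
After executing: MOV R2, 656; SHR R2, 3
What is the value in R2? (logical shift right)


Register state trace:
  MOV R2, 656  → R2 = 656
  SHR R2, 3  → R2 = 656 >> 3 = 656 // 2^3 = 82
Final: R2 = 82

82


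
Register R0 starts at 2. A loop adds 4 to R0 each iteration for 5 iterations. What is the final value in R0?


Starting value: R0 = 2
  Iter 1: R0 = 2 + 4 = 6
  Iter 2: R0 = 6 + 4 = 10
  Iter 3: R0 = 10 + 4 = 14
  Iter 4: R0 = 14 + 4 = 18
  Iter 5: R0 = 18 + 4 = 22
Final: R0 = 22

22


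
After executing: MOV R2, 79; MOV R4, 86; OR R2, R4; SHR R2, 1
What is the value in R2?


Register state trace:
  MOV R2, 79  → R2 = 79 (0b01001111)
  MOV R4, 86  → R4 = 86 (0b01010110)
  OR R2, R4  → R2 = 79 OR 86 = 95 (0b01011111)
  SHR R2, 1  → R2 = 95 >> 1 = 47
Final: R2 = 47

47


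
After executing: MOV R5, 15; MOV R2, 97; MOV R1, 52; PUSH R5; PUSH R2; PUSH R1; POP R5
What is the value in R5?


Stack trace (top is rightmost):
  MOV R5, 15  → R5 = 15
  MOV R2, 97  → R2 = 97
  MOV R1, 52  → R1 = 52
  PUSH R5  → stack: [15]
  PUSH R2  → stack: [15, 97]
  PUSH R1  → stack: [15, 97, 52]
  POP R5  → R5 = 52, stack: [15, 97]
Final: R5 = 52

52


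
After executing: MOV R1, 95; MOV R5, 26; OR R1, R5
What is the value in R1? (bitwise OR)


Register state trace:
  MOV R1, 95  → R1 = 95 (0b01011111)
  MOV R5, 26  → R5 = 26 (0b00011010)
  OR R1, R5   → R1 = 95 OR 26 = 95 (0b01011111)
Final: R1 = 95

95


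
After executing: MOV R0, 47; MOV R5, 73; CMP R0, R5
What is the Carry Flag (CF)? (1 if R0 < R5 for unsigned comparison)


Register state trace:
  MOV R0, 47  → R0 = 47
  MOV R5, 73  → R5 = 73
  CMP R0, R5  → unsigned 47 - 73: borrow occurs
  47 < 73, so CF = 1
CF = 1

1


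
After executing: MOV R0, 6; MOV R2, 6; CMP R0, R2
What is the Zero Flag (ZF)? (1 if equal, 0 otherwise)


Register state trace:
  MOV R0, 6  → R0 = 6
  MOV R2, 6  → R2 = 6
  CMP R0, R2  → computes 6 - 6 = 0
  Result is zero, so values are equal
ZF = 1

1


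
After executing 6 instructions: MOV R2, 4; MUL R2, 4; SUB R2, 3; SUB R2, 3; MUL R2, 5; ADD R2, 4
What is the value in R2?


Register state trace:
  MOV R2, 4  → R2 = 4
  MUL R2, 4  → R2 = 4 * 4 = 16
  SUB R2, 3  → R2 = 16 - 3 = 13
  SUB R2, 3  → R2 = 13 - 3 = 10
  MUL R2, 5  → R2 = 10 * 5 = 50
  ADD R2, 4  → R2 = 50 + 4 = 54
Final: R2 = 54

54


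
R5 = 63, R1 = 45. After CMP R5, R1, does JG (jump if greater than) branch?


Trace:
  R5 = 63, R1 = 45
  CMP R5, R1  → compares 63 vs 45
  JG checks: is 63 greater than 45?
  63 > 45, so condition is true
Branch taken: Yes

Yes


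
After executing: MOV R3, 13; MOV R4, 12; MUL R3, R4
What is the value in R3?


Register state trace:
  MOV R3, 13  → R3 = 13
  MOV R4, 12  → R4 = 12
  MUL R3, R4  → R3 = 13 * 12 = 156
Final: R3 = 156

156


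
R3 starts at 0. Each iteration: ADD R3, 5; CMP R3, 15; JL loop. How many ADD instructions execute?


Loop trace (R3 starts at 0, target 15, step 5):
  ADD #1: R3 = 0 + 5 = 5  → 5 < 15, loop
  ADD #2: R3 = 5 + 5 = 10  → 10 < 15, loop
  ADD #3: R3 = 10 + 5 = 15  → 15 >= 15, exit
Total ADD instructions: 3

3


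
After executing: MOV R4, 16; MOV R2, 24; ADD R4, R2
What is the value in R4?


Register state trace:
  MOV R4, 16  → R4 = 16
  MOV R2, 24  → R2 = 24
  ADD R4, R2  → R4 = 16 + 24 = 40
Final: R4 = 40

40


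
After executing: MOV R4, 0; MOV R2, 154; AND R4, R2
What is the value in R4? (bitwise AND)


Register state trace:
  MOV R4, 0  → R4 = 0 (0b00000000)
  MOV R2, 154  → R2 = 154 (0b10011010)
  AND R4, R2  → R4 = 0 AND 154 = 0 (0b00000000)
Final: R4 = 0

0


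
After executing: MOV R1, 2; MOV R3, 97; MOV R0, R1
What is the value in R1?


Register state trace:
  MOV R1, 2  → R1 = 2
  MOV R3, 97  → R3 = 97
  MOV R0, R1  → R0 = 2
Final: R1 = 2

2


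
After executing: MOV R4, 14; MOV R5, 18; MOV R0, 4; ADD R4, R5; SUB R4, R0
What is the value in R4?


Register state trace:
  MOV R4, 14  → R4 = 14
  MOV R5, 18  → R5 = 18
  MOV R0, 4  → R0 = 4
  ADD R4, R5  → R4 = 14 + 18 = 32
  SUB R4, R0  → R4 = 32 - 4 = 28
Final: R4 = 28

28


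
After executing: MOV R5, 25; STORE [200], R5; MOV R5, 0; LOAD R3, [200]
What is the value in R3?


Register and memory trace:
  MOV R5, 25  → R5 = 25
  STORE [200], R5  → mem[200] = 25
  MOV R5, 0  → R5 = 0
  LOAD R3, [200]  → R3 = mem[200] = 25
Final: R3 = 25

25


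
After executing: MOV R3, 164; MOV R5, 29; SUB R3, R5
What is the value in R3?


Register state trace:
  MOV R3, 164  → R3 = 164
  MOV R5, 29  → R5 = 29
  SUB R3, R5  → R3 = 164 - 29 = 135
Final: R3 = 135

135


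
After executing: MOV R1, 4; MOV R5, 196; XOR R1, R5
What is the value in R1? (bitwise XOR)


Register state trace:
  MOV R1, 4  → R1 = 4 (0b00000100)
  MOV R5, 196  → R5 = 196 (0b11000100)
  XOR R1, R5  → R1 = 4 XOR 196 = 192 (0b11000000)
Final: R1 = 192

192


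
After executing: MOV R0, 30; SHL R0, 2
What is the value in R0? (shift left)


Register state trace:
  MOV R0, 30  → R0 = 30
  SHL R0, 2  → R0 = 30 << 2 = 30 * 2^2 = 120
Final: R0 = 120

120


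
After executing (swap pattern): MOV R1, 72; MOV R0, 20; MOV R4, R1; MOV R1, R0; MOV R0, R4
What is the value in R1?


Register state trace (swap pattern):
  MOV R1, 72  → R1 = 72
  MOV R0, 20  → R0 = 20
  MOV R4, R1  → R4 = 72  (save R1)
  MOV R1, R0  → R1 = 20  (R1 gets R0's value)
  MOV R0, R4  → R0 = 72  (R0 gets saved value)
Final: R1 = 20

20


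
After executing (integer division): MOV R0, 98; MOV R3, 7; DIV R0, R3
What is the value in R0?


Register state trace:
  MOV R0, 98  → R0 = 98
  MOV R3, 7  → R3 = 7
  DIV R0, R3  → R0 = 98 // 7 = 14
Final: R0 = 14

14


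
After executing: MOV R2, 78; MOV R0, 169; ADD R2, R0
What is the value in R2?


Register state trace:
  MOV R2, 78  → R2 = 78
  MOV R0, 169  → R0 = 169
  ADD R2, R0  → R2 = 78 + 169 = 247
Final: R2 = 247

247


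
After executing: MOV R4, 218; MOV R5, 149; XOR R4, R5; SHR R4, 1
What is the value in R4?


Register state trace:
  MOV R4, 218  → R4 = 218 (0b11011010)
  MOV R5, 149  → R5 = 149 (0b10010101)
  XOR R4, R5  → R4 = 218 XOR 149 = 79 (0b01001111)
  SHR R4, 1  → R4 = 79 >> 1 = 39
Final: R4 = 39

39


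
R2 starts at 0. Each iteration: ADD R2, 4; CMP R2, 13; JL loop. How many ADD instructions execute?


Loop trace (R2 starts at 0, target 13, step 4):
  ADD #1: R2 = 0 + 4 = 4  → 4 < 13, loop
  ADD #2: R2 = 4 + 4 = 8  → 8 < 13, loop
  ADD #3: R2 = 8 + 4 = 12  → 12 < 13, loop
  ADD #4: R2 = 12 + 4 = 16  → 16 >= 13, exit
Total ADD instructions: 4

4


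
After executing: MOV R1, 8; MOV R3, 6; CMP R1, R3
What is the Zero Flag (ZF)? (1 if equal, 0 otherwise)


Register state trace:
  MOV R1, 8  → R1 = 8
  MOV R3, 6  → R3 = 6
  CMP R1, R3  → computes 8 - 6 = 2
  Result is nonzero, so values are not equal
ZF = 0

0


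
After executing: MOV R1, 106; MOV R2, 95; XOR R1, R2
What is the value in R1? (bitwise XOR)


Register state trace:
  MOV R1, 106  → R1 = 106 (0b01101010)
  MOV R2, 95  → R2 = 95 (0b01011111)
  XOR R1, R2  → R1 = 106 XOR 95 = 53 (0b00110101)
Final: R1 = 53

53


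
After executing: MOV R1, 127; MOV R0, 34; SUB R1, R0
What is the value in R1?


Register state trace:
  MOV R1, 127  → R1 = 127
  MOV R0, 34  → R0 = 34
  SUB R1, R0  → R1 = 127 - 34 = 93
Final: R1 = 93

93


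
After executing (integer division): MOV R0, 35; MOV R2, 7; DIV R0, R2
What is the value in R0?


Register state trace:
  MOV R0, 35  → R0 = 35
  MOV R2, 7  → R2 = 7
  DIV R0, R2  → R0 = 35 // 7 = 5
Final: R0 = 5

5


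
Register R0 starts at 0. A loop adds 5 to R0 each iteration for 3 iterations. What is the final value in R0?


Starting value: R0 = 0
  Iter 1: R0 = 0 + 5 = 5
  Iter 2: R0 = 5 + 5 = 10
  Iter 3: R0 = 10 + 5 = 15
Final: R0 = 15

15


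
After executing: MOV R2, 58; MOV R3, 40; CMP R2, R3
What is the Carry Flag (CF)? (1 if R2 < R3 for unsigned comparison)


Register state trace:
  MOV R2, 58  → R2 = 58
  MOV R3, 40  → R3 = 40
  CMP R2, R3  → unsigned 58 - 40: no borrow
  58 >= 40, so CF = 0
CF = 0

0


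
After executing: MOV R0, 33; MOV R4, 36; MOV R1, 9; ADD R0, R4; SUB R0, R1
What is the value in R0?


Register state trace:
  MOV R0, 33  → R0 = 33
  MOV R4, 36  → R4 = 36
  MOV R1, 9  → R1 = 9
  ADD R0, R4  → R0 = 33 + 36 = 69
  SUB R0, R1  → R0 = 69 - 9 = 60
Final: R0 = 60

60


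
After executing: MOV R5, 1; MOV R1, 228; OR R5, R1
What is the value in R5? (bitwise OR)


Register state trace:
  MOV R5, 1  → R5 = 1 (0b00000001)
  MOV R1, 228  → R1 = 228 (0b11100100)
  OR R5, R1   → R5 = 1 OR 228 = 229 (0b11100101)
Final: R5 = 229

229


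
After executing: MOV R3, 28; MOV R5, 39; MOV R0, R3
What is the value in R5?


Register state trace:
  MOV R3, 28  → R3 = 28
  MOV R5, 39  → R5 = 39
  MOV R0, R3  → R0 = 28
Final: R5 = 39

39


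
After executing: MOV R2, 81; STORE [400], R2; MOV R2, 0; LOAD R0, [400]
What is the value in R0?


Register and memory trace:
  MOV R2, 81  → R2 = 81
  STORE [400], R2  → mem[400] = 81
  MOV R2, 0  → R2 = 0
  LOAD R0, [400]  → R0 = mem[400] = 81
Final: R0 = 81

81


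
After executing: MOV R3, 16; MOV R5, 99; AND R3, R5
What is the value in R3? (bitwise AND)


Register state trace:
  MOV R3, 16  → R3 = 16 (0b00010000)
  MOV R5, 99  → R5 = 99 (0b01100011)
  AND R3, R5  → R3 = 16 AND 99 = 0 (0b00000000)
Final: R3 = 0

0
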